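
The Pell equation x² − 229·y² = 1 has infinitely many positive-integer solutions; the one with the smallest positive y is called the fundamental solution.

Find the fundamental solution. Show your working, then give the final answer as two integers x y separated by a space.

d=229: √d = [15; 7,1,1,7,30] (ℓ=5, odd), read p_9/q_9
a_0=15:  p_0=15·1+0=15,  q_0=15·0+1=1
a_1=7:  p_1=7·15+1=106,  q_1=7·1+0=7
…
a_3=1:  p_3=1·121+106=227,  q_3=1·8+7=15
…
a_6=7:  p_6=7·51527+1710=362399,  q_6=7·3405+113=23948
a_7=1:  p_7=1·362399+51527=413926,  q_7=1·23948+3405=27353
a_8=1:  p_8=1·413926+362399=776325,  q_8=1·27353+23948=51301
a_9=7:  p_9=7·776325+413926=5848201,  q_9=7·51301+27353=386460
fundamental: x₁=5848201, y₁=386460  (since 34201454936401 − 229·149351331600 = 1)

5848201 386460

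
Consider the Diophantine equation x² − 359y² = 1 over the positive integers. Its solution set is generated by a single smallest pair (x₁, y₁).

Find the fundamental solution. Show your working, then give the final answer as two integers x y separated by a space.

360 19

√359 → a₀=18, period (1,17,1,36); ℓ=4 even so k=3
k=0  a_k=18  p_k/q_k = 18/1
…
k=2  a_k=17  p_k/q_k = 341/18
k=3  a_k=1  p_k/q_k = 360/19
→ (360, 19).  Check: 360²=129600, 359·19²=129599, difference 1.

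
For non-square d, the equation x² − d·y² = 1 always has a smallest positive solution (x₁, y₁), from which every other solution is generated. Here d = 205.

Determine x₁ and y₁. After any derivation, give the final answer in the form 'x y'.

39689 2772

d=205: √d = [14; 3,6,1,4,1,6,3,28] (ℓ=8, even), read p_7/q_7
a_0=14:  p_0=14·1+0=14,  q_0=14·0+1=1
a_1=3:  p_1=3·14+1=43,  q_1=3·1+0=3
a_2=6:  p_2=6·43+14=272,  q_2=6·3+1=19
a_3=1:  p_3=1·272+43=315,  q_3=1·19+3=22
a_4=4:  p_4=4·315+272=1532,  q_4=4·22+19=107
a_5=1:  p_5=1·1532+315=1847,  q_5=1·107+22=129
a_6=6:  p_6=6·1847+1532=12614,  q_6=6·129+107=881
a_7=3:  p_7=3·12614+1847=39689,  q_7=3·881+129=2772
→ (39689, 2772).  Check: 39689²=1575216721, 205·2772²=1575216720, difference 1.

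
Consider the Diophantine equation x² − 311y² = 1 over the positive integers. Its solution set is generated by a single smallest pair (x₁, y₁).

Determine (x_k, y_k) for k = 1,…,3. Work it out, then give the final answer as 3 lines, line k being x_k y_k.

16883880 957397
570130807708799 32329152120720
19252040283316857636360 1091683049815963029803

√311 → a₀=17, period (1,1,1,2,1,…,1,1,34); ℓ=16 even so k=15
k=0  a_k=17  p_k/q_k = 17/1
…
k=8  a_k=17  p_k/q_k = 71158/4035
…
k=12  a_k=2  p_k/q_k = 4565134/258865
…
k=14  a_k=1  p_k/q_k = 10724507/608131
k=15  a_k=1  p_k/q_k = 16883880/957397
fundamental: x₁=16883880, y₁=957397  (since 285065403854400 − 311·916609015609 = 1)
(x_2, y_2) = (16883880·16883880 + 311·957397·957397, 16883880·957397 + 957397·16883880) = (570130807708799, 32329152120720)
(x_3, y_3) = (16883880·570130807708799 + 311·957397·32329152120720, 16883880·32329152120720 + 957397·570130807708799) = (19252040283316857636360, 1091683049815963029803)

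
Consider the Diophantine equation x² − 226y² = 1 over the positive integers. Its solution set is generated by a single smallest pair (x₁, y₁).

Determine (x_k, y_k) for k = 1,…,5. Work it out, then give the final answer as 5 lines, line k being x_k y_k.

√226 → a₀=15, period (30); ℓ=1 odd so k=1
a_0=15:  p_0=15·1+0=15,  q_0=15·0+1=1
a_1=30:  p_1=30·15+1=451,  q_1=30·1+0=30
→ (451, 30).  Check: 451²=203401, 226·30²=203400, difference 1.
(x_2, y_2) = (451·451 + 226·30·30, 451·30 + 30·451) = (406801, 27060)
(x_3, y_3) = (451·406801 + 226·30·27060, 451·27060 + 30·406801) = (366934051, 24408090)
(x_4, y_4) = (451·366934051 + 226·30·24408090, 451·24408090 + 30·366934051) = (330974107201, 22016070120)
(x_5, y_5) = (451·330974107201 + 226·30·22016070120, 451·22016070120 + 30·330974107201) = (298538277761251, 19858470840150)

451 30
406801 27060
366934051 24408090
330974107201 22016070120
298538277761251 19858470840150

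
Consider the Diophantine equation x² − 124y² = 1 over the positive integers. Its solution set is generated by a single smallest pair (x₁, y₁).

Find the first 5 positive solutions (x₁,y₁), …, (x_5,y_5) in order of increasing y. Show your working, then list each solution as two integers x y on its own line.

√124 → a₀=11, period (7,2,1,1,1,…,2,7,22); ℓ=16 even so k=15
step 0: (11, 1)  from 11·(1,0) + (0,1)
…
step 2: (167, 15)  from 2·(78,7) + (11,1)
step 3: (245, 22)  from 1·(167,15) + (78,7)
…
step 6: (2383, 214)  from 3·(657,59) + (412,37)
step 7: (3040, 273)  from 1·(2383,214) + (657,59)
step 8: (14543, 1306)  from 4·(3040,273) + (2383,214)
step 9: (17583, 1579)  from 1·(14543,1306) + (3040,273)
step 10: (67292, 6043)  from 3·(17583,1579) + (14543,1306)
…
step 13: (237042, 21287)  from 1·(152167,13665) + (84875,7622)
step 14: (626251, 56239)  from 2·(237042,21287) + (152167,13665)
step 15: (4620799, 414960)  from 7·(626251,56239) + (237042,21287)
(x₁, y₁) = (4620799, 414960);  4620799² − 124·414960² = 1 ✓
(4620799+414960√124)^2 = 42703566796801 + 3834893506080√124
(4620799+414960√124)^3 = 394649197502177907199 + 35440544156001500880√124
(4620799+414960√124)^4 = 3647189234337689639247667201 + 327527261991011323636100160√124
(4620799+414960√124)^5 = 33705856733676329245494460531519999 + 3026875289361570825948579964954800√124

4620799 414960
42703566796801 3834893506080
394649197502177907199 35440544156001500880
3647189234337689639247667201 327527261991011323636100160
33705856733676329245494460531519999 3026875289361570825948579964954800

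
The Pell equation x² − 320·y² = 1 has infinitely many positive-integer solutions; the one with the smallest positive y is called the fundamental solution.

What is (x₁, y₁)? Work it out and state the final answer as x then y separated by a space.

161 9

√320 = [17; 1,7,1,34, …], period ℓ=4 (even) → k=3
step 0: (17, 1)  from 17·(1,0) + (0,1)
…
step 2: (143, 8)  from 7·(18,1) + (17,1)
step 3: (161, 9)  from 1·(143,8) + (18,1)
fundamental: x₁=161, y₁=9  (since 25921 − 320·81 = 1)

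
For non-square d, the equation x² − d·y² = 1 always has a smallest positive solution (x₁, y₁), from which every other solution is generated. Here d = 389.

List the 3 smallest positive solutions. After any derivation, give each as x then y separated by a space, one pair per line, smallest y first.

3287049 166660
21609382256801 1095639172680
142062196675667653449 7202839293837075980

[19; 1,2,1,1,1,1,2,1,38] for √389; ℓ=9 ⇒ convergent index 17
k=0  a_k=19  p_k/q_k = 19/1
k=1  a_k=1  p_k/q_k = 20/1
k=2  a_k=2  p_k/q_k = 59/3
k=3  a_k=1  p_k/q_k = 79/4
k=4  a_k=1  p_k/q_k = 138/7
…
k=7  a_k=2  p_k/q_k = 927/47
…
k=10  a_k=1  p_k/q_k = 50925/2582
k=11  a_k=2  p_k/q_k = 151493/7681
…
k=13  a_k=1  p_k/q_k = 353911/17944
k=14  a_k=1  p_k/q_k = 556329/28207
k=15  a_k=1  p_k/q_k = 910240/46151
k=16  a_k=2  p_k/q_k = 2376809/120509
k=17  a_k=1  p_k/q_k = 3287049/166660
(x₁, y₁) = (3287049, 166660);  3287049² − 389·166660² = 1 ✓
n=2: (3287049,166660)∘(3287049,166660) = (3287049·3287049+389·166660·166660, 3287049·166660+166660·3287049) = (21609382256801,1095639172680)
n=3: (21609382256801,1095639172680)∘(3287049,166660) = (3287049·21609382256801+389·166660·1095639172680, 3287049·1095639172680+166660·21609382256801) = (142062196675667653449,7202839293837075980)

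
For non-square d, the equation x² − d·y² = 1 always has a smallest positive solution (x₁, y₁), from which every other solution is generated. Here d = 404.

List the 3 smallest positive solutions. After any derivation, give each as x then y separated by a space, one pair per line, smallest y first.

d=404: √d = [20; 10,40] (ℓ=2, even), read p_1/q_1
a_0=20:  p_0=20·1+0=20,  q_0=20·0+1=1
a_1=10:  p_1=10·20+1=201,  q_1=10·1+0=10
→ (201, 10).  Check: 201²=40401, 404·10²=40400, difference 1.
k=2:  x_2 = 201·201+404·10·10 = 80801,  y_2 = 201·10+10·201 = 4020
k=3:  x_3 = 201·80801+404·10·4020 = 32481801,  y_3 = 201·4020+10·80801 = 1616030

201 10
80801 4020
32481801 1616030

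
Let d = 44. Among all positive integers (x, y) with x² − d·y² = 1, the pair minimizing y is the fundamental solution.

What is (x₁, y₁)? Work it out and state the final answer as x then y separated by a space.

√44 → a₀=6, period (1,1,1,2,1,1,1,12); ℓ=8 even so k=7
k=0  a_k=6  p_k/q_k = 6/1
…
k=2  a_k=1  p_k/q_k = 13/2
…
k=4  a_k=2  p_k/q_k = 53/8
k=5  a_k=1  p_k/q_k = 73/11
k=6  a_k=1  p_k/q_k = 126/19
k=7  a_k=1  p_k/q_k = 199/30
→ (199, 30).  Check: 199²=39601, 44·30²=39600, difference 1.

199 30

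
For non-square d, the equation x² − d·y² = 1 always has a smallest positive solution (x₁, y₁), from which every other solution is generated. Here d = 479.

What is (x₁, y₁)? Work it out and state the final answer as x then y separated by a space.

[21; 1,7,1,3,2,21,2,3,1,7,1,42] for √479; ℓ=12 ⇒ convergent index 11
a_0=21:  p_0=21·1+0=21,  q_0=21·0+1=1
a_1=1:  p_1=1·21+1=22,  q_1=1·1+0=1
a_2=7:  p_2=7·22+21=175,  q_2=7·1+1=8
a_3=1:  p_3=1·175+22=197,  q_3=1·8+1=9
…
a_5=2:  p_5=2·766+197=1729,  q_5=2·35+9=79
…
a_9=1:  p_9=1·264712+75879=340591,  q_9=1·12095+3467=15562
a_10=7:  p_10=7·340591+264712=2648849,  q_10=7·15562+12095=121029
a_11=1:  p_11=1·2648849+340591=2989440,  q_11=1·121029+15562=136591
(x₁, y₁) = (2989440, 136591);  2989440² − 479·136591² = 1 ✓

2989440 136591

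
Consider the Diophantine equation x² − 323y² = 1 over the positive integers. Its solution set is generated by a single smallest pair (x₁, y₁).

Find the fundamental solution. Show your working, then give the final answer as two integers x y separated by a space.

18 1

√323 → a₀=17, period (1,34); ℓ=2 even so k=1
k=0  a_k=17  p_k/q_k = 17/1
k=1  a_k=1  p_k/q_k = 18/1
(x₁, y₁) = (18, 1);  18² − 323·1² = 1 ✓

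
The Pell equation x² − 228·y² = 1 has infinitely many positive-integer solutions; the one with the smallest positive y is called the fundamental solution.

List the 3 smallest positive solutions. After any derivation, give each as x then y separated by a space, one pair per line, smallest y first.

[15; 10,30] for √228; ℓ=2 ⇒ convergent index 1
k=0  a_k=15  p_k/q_k = 15/1
k=1  a_k=10  p_k/q_k = 151/10
→ (151, 10).  Check: 151²=22801, 228·10²=22800, difference 1.
n=2: (151,10)∘(151,10) = (151·151+228·10·10, 151·10+10·151) = (45601,3020)
n=3: (45601,3020)∘(151,10) = (151·45601+228·10·3020, 151·3020+10·45601) = (13771351,912030)

151 10
45601 3020
13771351 912030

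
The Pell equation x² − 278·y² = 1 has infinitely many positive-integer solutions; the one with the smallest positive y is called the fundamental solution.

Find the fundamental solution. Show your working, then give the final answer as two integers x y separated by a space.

√278 = [16; 1,2,16,2,1,32, …], period ℓ=6 (even) → k=5
step 0: (16, 1)  from 16·(1,0) + (0,1)
step 1: (17, 1)  from 1·(16,1) + (1,0)
…
step 3: (817, 49)  from 16·(50,3) + (17,1)
step 4: (1684, 101)  from 2·(817,49) + (50,3)
step 5: (2501, 150)  from 1·(1684,101) + (817,49)
fundamental: x₁=2501, y₁=150  (since 6255001 − 278·22500 = 1)

2501 150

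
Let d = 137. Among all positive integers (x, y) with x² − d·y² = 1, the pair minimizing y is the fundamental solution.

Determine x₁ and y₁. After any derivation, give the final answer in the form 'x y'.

6083073 519712

[11; 1,2,2,1,1,2,2,1,22] for √137; ℓ=9 ⇒ convergent index 17
step 0: (11, 1)  from 11·(1,0) + (0,1)
step 1: (12, 1)  from 1·(11,1) + (1,0)
…
step 8: (1744, 149)  from 1·(1229,105) + (515,44)
step 9: (39597, 3383)  from 22·(1744,149) + (1229,105)
…
step 11: (122279, 10447)  from 2·(41341,3532) + (39597,3383)
step 12: (285899, 24426)  from 2·(122279,10447) + (41341,3532)
step 13: (408178, 34873)  from 1·(285899,24426) + (122279,10447)
step 14: (694077, 59299)  from 1·(408178,34873) + (285899,24426)
step 15: (1796332, 153471)  from 2·(694077,59299) + (408178,34873)
step 16: (4286741, 366241)  from 2·(1796332,153471) + (694077,59299)
step 17: (6083073, 519712)  from 1·(4286741,366241) + (1796332,153471)
→ (6083073, 519712).  Check: 6083073²=37003777123329, 137·519712²=37003777123328, difference 1.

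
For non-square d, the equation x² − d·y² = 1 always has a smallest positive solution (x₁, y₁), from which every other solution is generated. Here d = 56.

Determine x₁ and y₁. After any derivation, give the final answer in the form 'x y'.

15 2

√56 = [7; 2,14, …], period ℓ=2 (even) → k=1
a_0=7:  p_0=7·1+0=7,  q_0=7·0+1=1
a_1=2:  p_1=2·7+1=15,  q_1=2·1+0=2
fundamental: x₁=15, y₁=2  (since 225 − 56·4 = 1)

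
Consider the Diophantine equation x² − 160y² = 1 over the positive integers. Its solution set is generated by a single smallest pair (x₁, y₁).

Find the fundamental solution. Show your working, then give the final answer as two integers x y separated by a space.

[12; 1,1,1,5,1,1,1,24] for √160; ℓ=8 ⇒ convergent index 7
a_0=12:  p_0=12·1+0=12,  q_0=12·0+1=1
a_1=1:  p_1=1·12+1=13,  q_1=1·1+0=1
…
a_3=1:  p_3=1·25+13=38,  q_3=1·2+1=3
…
a_6=1:  p_6=1·253+215=468,  q_6=1·20+17=37
a_7=1:  p_7=1·468+253=721,  q_7=1·37+20=57
→ (721, 57).  Check: 721²=519841, 160·57²=519840, difference 1.

721 57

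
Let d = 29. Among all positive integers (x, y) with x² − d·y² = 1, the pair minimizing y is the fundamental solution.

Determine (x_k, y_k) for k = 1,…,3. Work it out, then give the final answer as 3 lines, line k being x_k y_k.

9801 1820
192119201 35675640
3765920568201 699313893460

√29 → a₀=5, period (2,1,1,2,10); ℓ=5 odd so k=9
i=0: a=5 ⇒ p=5, q=1
i=1: a=2 ⇒ p=11, q=2
…
i=7: a=1 ⇒ p=2251, q=418
i=8: a=1 ⇒ p=3775, q=701
i=9: a=2 ⇒ p=9801, q=1820
→ (9801, 1820).  Check: 9801²=96059601, 29·1820²=96059600, difference 1.
(x_2, y_2) = (9801·9801 + 29·1820·1820, 9801·1820 + 1820·9801) = (192119201, 35675640)
(x_3, y_3) = (9801·192119201 + 29·1820·35675640, 9801·35675640 + 1820·192119201) = (3765920568201, 699313893460)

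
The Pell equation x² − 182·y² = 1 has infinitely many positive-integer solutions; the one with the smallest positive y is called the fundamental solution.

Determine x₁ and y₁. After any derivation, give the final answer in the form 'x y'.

27 2

d=182: √d = [13; 2,26] (ℓ=2, even), read p_1/q_1
step 0: (13, 1)  from 13·(1,0) + (0,1)
step 1: (27, 2)  from 2·(13,1) + (1,0)
→ (27, 2).  Check: 27²=729, 182·2²=728, difference 1.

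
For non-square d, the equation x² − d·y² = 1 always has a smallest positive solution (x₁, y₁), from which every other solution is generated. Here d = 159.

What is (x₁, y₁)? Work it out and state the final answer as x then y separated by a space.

1324 105

√159 → a₀=12, period (1,1,1,1,3,1,1,1,1,24); ℓ=10 even so k=9
k=0  a_k=12  p_k/q_k = 12/1
…
k=5  a_k=3  p_k/q_k = 227/18
k=6  a_k=1  p_k/q_k = 290/23
…
k=8  a_k=1  p_k/q_k = 807/64
k=9  a_k=1  p_k/q_k = 1324/105
(x₁, y₁) = (1324, 105);  1324² − 159·105² = 1 ✓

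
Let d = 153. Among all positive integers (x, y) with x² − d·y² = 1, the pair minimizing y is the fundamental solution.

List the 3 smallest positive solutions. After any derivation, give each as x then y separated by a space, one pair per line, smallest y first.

d=153: √d = [12; 2,1,2,2,2,1,2,24] (ℓ=8, even), read p_7/q_7
step 0: (12, 1)  from 12·(1,0) + (0,1)
step 1: (25, 2)  from 2·(12,1) + (1,0)
…
step 4: (235, 19)  from 2·(99,8) + (37,3)
step 5: (569, 46)  from 2·(235,19) + (99,8)
step 6: (804, 65)  from 1·(569,46) + (235,19)
step 7: (2177, 176)  from 2·(804,65) + (569,46)
→ (2177, 176).  Check: 2177²=4739329, 153·176²=4739328, difference 1.
(2177+176√153)^2 = 9478657 + 766304√153
(2177+176√153)^3 = 41270070401 + 3336487440√153

2177 176
9478657 766304
41270070401 3336487440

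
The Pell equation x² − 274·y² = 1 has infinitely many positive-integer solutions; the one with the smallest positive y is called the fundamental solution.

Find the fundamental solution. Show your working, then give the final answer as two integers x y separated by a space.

3959299 239190

√274 = [16; 1,1,4,4,1,1,32, …], period ℓ=7 (odd) → k=13
step 0: (16, 1)  from 16·(1,0) + (0,1)
…
step 5: (778, 47)  from 1·(629,38) + (149,9)
step 6: (1407, 85)  from 1·(778,47) + (629,38)
step 7: (45802, 2767)  from 32·(1407,85) + (778,47)
step 8: (47209, 2852)  from 1·(45802,2767) + (1407,85)
…
step 10: (419253, 25328)  from 4·(93011,5619) + (47209,2852)
step 11: (1770023, 106931)  from 4·(419253,25328) + (93011,5619)
step 12: (2189276, 132259)  from 1·(1770023,106931) + (419253,25328)
step 13: (3959299, 239190)  from 1·(2189276,132259) + (1770023,106931)
fundamental: x₁=3959299, y₁=239190  (since 15676048571401 − 274·57211856100 = 1)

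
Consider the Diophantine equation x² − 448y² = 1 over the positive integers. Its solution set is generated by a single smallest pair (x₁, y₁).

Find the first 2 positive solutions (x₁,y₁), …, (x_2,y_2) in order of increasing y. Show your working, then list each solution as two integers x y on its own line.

127 6
32257 1524

√448 → a₀=21, period (6,42); ℓ=2 even so k=1
i=0: a=21 ⇒ p=21, q=1
i=1: a=6 ⇒ p=127, q=6
fundamental: x₁=127, y₁=6  (since 16129 − 448·36 = 1)
n=2: (127,6)∘(127,6) = (127·127+448·6·6, 127·6+6·127) = (32257,1524)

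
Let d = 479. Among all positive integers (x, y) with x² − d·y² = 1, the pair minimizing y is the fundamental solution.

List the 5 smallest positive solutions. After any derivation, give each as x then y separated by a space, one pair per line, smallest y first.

2989440 136591
17873503027199 816661198080
106863529779256567680 4882719303976413809
638924220926583633867571201 29193192792157684333155840
3820051246013425493328364845667200 174542596521170852986514812245391

√479 → a₀=21, period (1,7,1,3,2,21,2,3,1,7,1,42); ℓ=12 even so k=11
k=0  a_k=21  p_k/q_k = 21/1
k=1  a_k=1  p_k/q_k = 22/1
k=2  a_k=7  p_k/q_k = 175/8
k=3  a_k=1  p_k/q_k = 197/9
…
k=5  a_k=2  p_k/q_k = 1729/79
…
k=8  a_k=3  p_k/q_k = 264712/12095
…
k=10  a_k=7  p_k/q_k = 2648849/121029
k=11  a_k=1  p_k/q_k = 2989440/136591
(x₁, y₁) = (2989440, 136591);  2989440² − 479·136591² = 1 ✓
k=2:  x_2 = 2989440·2989440+479·136591·136591 = 17873503027199,  y_2 = 2989440·136591+136591·2989440 = 816661198080
k=3:  x_3 = 2989440·17873503027199+479·136591·816661198080 = 106863529779256567680,  y_3 = 2989440·816661198080+136591·17873503027199 = 4882719303976413809
k=4:  x_4 = 2989440·106863529779256567680+479·136591·4882719303976413809 = 638924220926583633867571201,  y_4 = 2989440·4882719303976413809+136591·106863529779256567680 = 29193192792157684333155840
k=5:  x_5 = 2989440·638924220926583633867571201+479·136591·29193192792157684333155840 = 3820051246013425493328364845667200,  y_5 = 2989440·29193192792157684333155840+136591·638924220926583633867571201 = 174542596521170852986514812245391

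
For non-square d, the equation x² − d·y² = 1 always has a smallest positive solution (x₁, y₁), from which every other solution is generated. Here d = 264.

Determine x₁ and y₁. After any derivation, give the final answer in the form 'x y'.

65 4

√264 → a₀=16, period (4,32); ℓ=2 even so k=1
k=0  a_k=16  p_k/q_k = 16/1
k=1  a_k=4  p_k/q_k = 65/4
→ (65, 4).  Check: 65²=4225, 264·4²=4224, difference 1.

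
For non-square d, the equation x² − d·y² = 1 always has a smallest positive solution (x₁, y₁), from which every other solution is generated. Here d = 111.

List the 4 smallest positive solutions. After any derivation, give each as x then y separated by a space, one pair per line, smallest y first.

295 28
174049 16520
102688615 9746772
60586108801 5750578960

[10; 1,1,6,1,1,20] for √111; ℓ=6 ⇒ convergent index 5
k=0  a_k=10  p_k/q_k = 10/1
k=1  a_k=1  p_k/q_k = 11/1
…
k=4  a_k=1  p_k/q_k = 158/15
k=5  a_k=1  p_k/q_k = 295/28
fundamental: x₁=295, y₁=28  (since 87025 − 111·784 = 1)
n=2: (295,28)∘(295,28) = (295·295+111·28·28, 295·28+28·295) = (174049,16520)
n=3: (174049,16520)∘(295,28) = (295·174049+111·28·16520, 295·16520+28·174049) = (102688615,9746772)
n=4: (102688615,9746772)∘(295,28) = (295·102688615+111·28·9746772, 295·9746772+28·102688615) = (60586108801,5750578960)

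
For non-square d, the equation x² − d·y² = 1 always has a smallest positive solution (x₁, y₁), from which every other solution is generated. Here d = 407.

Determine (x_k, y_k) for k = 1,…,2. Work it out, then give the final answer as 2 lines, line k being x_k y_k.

√407 → a₀=20, period (5,1,2,1,5,40); ℓ=6 even so k=5
i=0: a=20 ⇒ p=20, q=1
i=1: a=5 ⇒ p=101, q=5
i=2: a=1 ⇒ p=121, q=6
…
i=4: a=1 ⇒ p=464, q=23
i=5: a=5 ⇒ p=2663, q=132
(x₁, y₁) = (2663, 132);  2663² − 407·132² = 1 ✓
k=2:  x_2 = 2663·2663+407·132·132 = 14183137,  y_2 = 2663·132+132·2663 = 703032

2663 132
14183137 703032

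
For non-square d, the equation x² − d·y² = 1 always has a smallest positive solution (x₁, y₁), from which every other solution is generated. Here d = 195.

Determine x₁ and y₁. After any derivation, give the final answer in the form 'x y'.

[13; 1,26] for √195; ℓ=2 ⇒ convergent index 1
step 0: (13, 1)  from 13·(1,0) + (0,1)
step 1: (14, 1)  from 1·(13,1) + (1,0)
(x₁, y₁) = (14, 1);  14² − 195·1² = 1 ✓

14 1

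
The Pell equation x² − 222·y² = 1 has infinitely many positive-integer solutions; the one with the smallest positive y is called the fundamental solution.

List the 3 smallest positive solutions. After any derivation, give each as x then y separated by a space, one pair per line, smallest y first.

√222 = [14; 1,8,1,28, …], period ℓ=4 (even) → k=3
k=0  a_k=14  p_k/q_k = 14/1
k=1  a_k=1  p_k/q_k = 15/1
k=2  a_k=8  p_k/q_k = 134/9
k=3  a_k=1  p_k/q_k = 149/10
fundamental: x₁=149, y₁=10  (since 22201 − 222·100 = 1)
(x_2, y_2) = (149·149 + 222·10·10, 149·10 + 10·149) = (44401, 2980)
(x_3, y_3) = (149·44401 + 222·10·2980, 149·2980 + 10·44401) = (13231349, 888030)

149 10
44401 2980
13231349 888030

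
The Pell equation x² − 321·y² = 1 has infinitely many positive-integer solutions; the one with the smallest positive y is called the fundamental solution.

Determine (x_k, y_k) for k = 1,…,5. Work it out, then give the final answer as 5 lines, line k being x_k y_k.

[17; 1,10,1,34] for √321; ℓ=4 ⇒ convergent index 3
i=0: a=17 ⇒ p=17, q=1
i=1: a=1 ⇒ p=18, q=1
i=2: a=10 ⇒ p=197, q=11
i=3: a=1 ⇒ p=215, q=12
→ (215, 12).  Check: 215²=46225, 321·12²=46224, difference 1.
k=2:  x_2 = 215·215+321·12·12 = 92449,  y_2 = 215·12+12·215 = 5160
k=3:  x_3 = 215·92449+321·12·5160 = 39752855,  y_3 = 215·5160+12·92449 = 2218788
k=4:  x_4 = 215·39752855+321·12·2218788 = 17093635201,  y_4 = 215·2218788+12·39752855 = 954073680
k=5:  x_5 = 215·17093635201+321·12·954073680 = 7350223383575,  y_5 = 215·954073680+12·17093635201 = 410249463612

215 12
92449 5160
39752855 2218788
17093635201 954073680
7350223383575 410249463612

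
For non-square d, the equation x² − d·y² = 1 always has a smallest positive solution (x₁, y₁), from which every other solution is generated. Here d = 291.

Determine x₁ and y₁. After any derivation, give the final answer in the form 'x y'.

√291 → a₀=17, period (17,34); ℓ=2 even so k=1
step 0: (17, 1)  from 17·(1,0) + (0,1)
step 1: (290, 17)  from 17·(17,1) + (1,0)
→ (290, 17).  Check: 290²=84100, 291·17²=84099, difference 1.

290 17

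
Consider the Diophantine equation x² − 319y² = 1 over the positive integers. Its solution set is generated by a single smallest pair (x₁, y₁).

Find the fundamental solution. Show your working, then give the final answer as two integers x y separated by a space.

12901780 722361

√319 → a₀=17, period (1,6,5,1,4,…,6,1,34); ℓ=14 even so k=13
i=0: a=17 ⇒ p=17, q=1
i=1: a=1 ⇒ p=18, q=1
i=2: a=6 ⇒ p=125, q=7
i=3: a=5 ⇒ p=643, q=36
…
i=6: a=3 ⇒ p=11913, q=667
…
i=9: a=4 ⇒ p=250816, q=14043
…
i=11: a=5 ⇒ p=1798881, q=100718
i=12: a=6 ⇒ p=11102899, q=621643
i=13: a=1 ⇒ p=12901780, q=722361
(x₁, y₁) = (12901780, 722361);  12901780² − 319·722361² = 1 ✓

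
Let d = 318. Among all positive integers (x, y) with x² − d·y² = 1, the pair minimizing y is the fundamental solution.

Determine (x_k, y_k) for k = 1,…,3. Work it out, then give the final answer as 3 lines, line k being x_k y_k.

√318 = [17; 1,4,1,34, …], period ℓ=4 (even) → k=3
a_0=17:  p_0=17·1+0=17,  q_0=17·0+1=1
…
a_2=4:  p_2=4·18+17=89,  q_2=4·1+1=5
a_3=1:  p_3=1·89+18=107,  q_3=1·5+1=6
→ (107, 6).  Check: 107²=11449, 318·6²=11448, difference 1.
(107+6√318)^2 = 22897 + 1284√318
(107+6√318)^3 = 4899851 + 274770√318

107 6
22897 1284
4899851 274770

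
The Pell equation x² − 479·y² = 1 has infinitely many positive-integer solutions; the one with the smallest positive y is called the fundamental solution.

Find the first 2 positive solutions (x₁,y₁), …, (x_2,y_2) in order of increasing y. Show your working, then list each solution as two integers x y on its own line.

[21; 1,7,1,3,2,21,2,3,1,7,1,42] for √479; ℓ=12 ⇒ convergent index 11
a_0=21:  p_0=21·1+0=21,  q_0=21·0+1=1
…
a_2=7:  p_2=7·22+21=175,  q_2=7·1+1=8
a_3=1:  p_3=1·175+22=197,  q_3=1·8+1=9
…
a_6=21:  p_6=21·1729+766=37075,  q_6=21·79+35=1694
a_7=2:  p_7=2·37075+1729=75879,  q_7=2·1694+79=3467
a_8=3:  p_8=3·75879+37075=264712,  q_8=3·3467+1694=12095
a_9=1:  p_9=1·264712+75879=340591,  q_9=1·12095+3467=15562
a_10=7:  p_10=7·340591+264712=2648849,  q_10=7·15562+12095=121029
a_11=1:  p_11=1·2648849+340591=2989440,  q_11=1·121029+15562=136591
fundamental: x₁=2989440, y₁=136591  (since 8936751513600 − 479·18657101281 = 1)
(2989440+136591√479)^2 = 17873503027199 + 816661198080√479

2989440 136591
17873503027199 816661198080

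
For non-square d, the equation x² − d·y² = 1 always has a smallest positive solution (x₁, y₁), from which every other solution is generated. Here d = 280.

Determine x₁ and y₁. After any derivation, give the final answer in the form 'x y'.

√280 = [16; 1,2,1,2,1,32, …], period ℓ=6 (even) → k=5
step 0: (16, 1)  from 16·(1,0) + (0,1)
…
step 3: (67, 4)  from 1·(50,3) + (17,1)
step 4: (184, 11)  from 2·(67,4) + (50,3)
step 5: (251, 15)  from 1·(184,11) + (67,4)
→ (251, 15).  Check: 251²=63001, 280·15²=63000, difference 1.

251 15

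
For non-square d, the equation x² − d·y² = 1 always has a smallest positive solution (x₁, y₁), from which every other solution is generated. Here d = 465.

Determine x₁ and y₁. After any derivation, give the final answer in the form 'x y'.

[21; 1,1,3,2,2,2,3,1,1,42] for √465; ℓ=10 ⇒ convergent index 9
i=0: a=21 ⇒ p=21, q=1
…
i=2: a=1 ⇒ p=43, q=2
i=3: a=3 ⇒ p=151, q=7
…
i=7: a=3 ⇒ p=6922, q=321
i=8: a=1 ⇒ p=8949, q=415
i=9: a=1 ⇒ p=15871, q=736
(x₁, y₁) = (15871, 736);  15871² − 465·736² = 1 ✓

15871 736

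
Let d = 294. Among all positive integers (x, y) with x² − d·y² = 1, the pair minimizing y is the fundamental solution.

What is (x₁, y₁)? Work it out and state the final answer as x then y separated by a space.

4801 280

√294 = [17; 6,1,4,1,6,34, …], period ℓ=6 (even) → k=5
step 0: (17, 1)  from 17·(1,0) + (0,1)
…
step 2: (120, 7)  from 1·(103,6) + (17,1)
step 3: (583, 34)  from 4·(120,7) + (103,6)
step 4: (703, 41)  from 1·(583,34) + (120,7)
step 5: (4801, 280)  from 6·(703,41) + (583,34)
fundamental: x₁=4801, y₁=280  (since 23049601 − 294·78400 = 1)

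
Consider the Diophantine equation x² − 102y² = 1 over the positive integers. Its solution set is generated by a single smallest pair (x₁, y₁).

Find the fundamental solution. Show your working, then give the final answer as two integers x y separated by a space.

101 10

√102 → a₀=10, period (10,20); ℓ=2 even so k=1
k=0  a_k=10  p_k/q_k = 10/1
k=1  a_k=10  p_k/q_k = 101/10
(x₁, y₁) = (101, 10);  101² − 102·10² = 1 ✓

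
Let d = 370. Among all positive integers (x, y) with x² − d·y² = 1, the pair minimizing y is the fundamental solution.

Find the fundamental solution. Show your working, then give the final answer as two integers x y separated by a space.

213859 11118

√370 = [19; 4,4,38, …], period ℓ=3 (odd) → k=5
i=0: a=19 ⇒ p=19, q=1
i=1: a=4 ⇒ p=77, q=4
i=2: a=4 ⇒ p=327, q=17
i=3: a=38 ⇒ p=12503, q=650
i=4: a=4 ⇒ p=50339, q=2617
i=5: a=4 ⇒ p=213859, q=11118
fundamental: x₁=213859, y₁=11118  (since 45735671881 − 370·123609924 = 1)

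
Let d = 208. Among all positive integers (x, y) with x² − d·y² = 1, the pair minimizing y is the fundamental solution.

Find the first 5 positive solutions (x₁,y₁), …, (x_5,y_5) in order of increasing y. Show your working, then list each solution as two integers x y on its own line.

[14; 2,2,1,2,2,28] for √208; ℓ=6 ⇒ convergent index 5
a_0=14:  p_0=14·1+0=14,  q_0=14·0+1=1
…
a_2=2:  p_2=2·29+14=72,  q_2=2·2+1=5
a_3=1:  p_3=1·72+29=101,  q_3=1·5+2=7
a_4=2:  p_4=2·101+72=274,  q_4=2·7+5=19
a_5=2:  p_5=2·274+101=649,  q_5=2·19+7=45
fundamental: x₁=649, y₁=45  (since 421201 − 208·2025 = 1)
k=2:  x_2 = 649·649+208·45·45 = 842401,  y_2 = 649·45+45·649 = 58410
k=3:  x_3 = 649·842401+208·45·58410 = 1093435849,  y_3 = 649·58410+45·842401 = 75816135
k=4:  x_4 = 649·1093435849+208·45·75816135 = 1419278889601,  y_4 = 649·75816135+45·1093435849 = 98409284820
k=5:  x_5 = 649·1419278889601+208·45·98409284820 = 1842222905266249,  y_5 = 649·98409284820+45·1419278889601 = 127735175880225

649 45
842401 58410
1093435849 75816135
1419278889601 98409284820
1842222905266249 127735175880225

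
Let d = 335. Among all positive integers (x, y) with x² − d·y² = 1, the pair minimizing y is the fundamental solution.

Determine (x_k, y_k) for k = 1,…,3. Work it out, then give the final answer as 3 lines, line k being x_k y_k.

604 33
729631 39864
881393644 48155679

[18; 3,3,3,36] for √335; ℓ=4 ⇒ convergent index 3
step 0: (18, 1)  from 18·(1,0) + (0,1)
…
step 2: (183, 10)  from 3·(55,3) + (18,1)
step 3: (604, 33)  from 3·(183,10) + (55,3)
(x₁, y₁) = (604, 33);  604² − 335·33² = 1 ✓
(x_2, y_2) = (604·604 + 335·33·33, 604·33 + 33·604) = (729631, 39864)
(x_3, y_3) = (604·729631 + 335·33·39864, 604·39864 + 33·729631) = (881393644, 48155679)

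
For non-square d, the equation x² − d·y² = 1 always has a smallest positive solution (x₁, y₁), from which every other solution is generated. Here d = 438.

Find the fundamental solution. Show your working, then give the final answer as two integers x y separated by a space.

d=438: √d = [20; 1,12,1,40] (ℓ=4, even), read p_3/q_3
step 0: (20, 1)  from 20·(1,0) + (0,1)
…
step 2: (272, 13)  from 12·(21,1) + (20,1)
step 3: (293, 14)  from 1·(272,13) + (21,1)
→ (293, 14).  Check: 293²=85849, 438·14²=85848, difference 1.

293 14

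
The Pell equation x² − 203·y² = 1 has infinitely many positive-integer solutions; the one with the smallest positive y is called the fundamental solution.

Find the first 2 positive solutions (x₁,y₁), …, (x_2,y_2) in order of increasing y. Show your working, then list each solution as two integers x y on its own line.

57 4
6497 456

√203 = [14; 4,28, …], period ℓ=2 (even) → k=1
i=0: a=14 ⇒ p=14, q=1
i=1: a=4 ⇒ p=57, q=4
(x₁, y₁) = (57, 4);  57² − 203·4² = 1 ✓
(57+4√203)^2 = 6497 + 456√203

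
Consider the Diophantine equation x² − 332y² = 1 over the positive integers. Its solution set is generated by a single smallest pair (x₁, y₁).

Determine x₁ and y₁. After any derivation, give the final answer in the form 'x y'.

√332 = [18; 4,1,1,8,1,1,4,36, …], period ℓ=8 (even) → k=7
step 0: (18, 1)  from 18·(1,0) + (0,1)
step 1: (73, 4)  from 4·(18,1) + (1,0)
step 2: (91, 5)  from 1·(73,4) + (18,1)
…
step 5: (1567, 86)  from 1·(1403,77) + (164,9)
step 6: (2970, 163)  from 1·(1567,86) + (1403,77)
step 7: (13447, 738)  from 4·(2970,163) + (1567,86)
→ (13447, 738).  Check: 13447²=180821809, 332·738²=180821808, difference 1.

13447 738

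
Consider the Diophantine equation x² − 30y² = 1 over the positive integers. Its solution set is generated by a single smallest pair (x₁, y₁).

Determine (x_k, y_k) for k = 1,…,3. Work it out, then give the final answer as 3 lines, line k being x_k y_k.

11 2
241 44
5291 966

[5; 2,10] for √30; ℓ=2 ⇒ convergent index 1
i=0: a=5 ⇒ p=5, q=1
i=1: a=2 ⇒ p=11, q=2
fundamental: x₁=11, y₁=2  (since 121 − 30·4 = 1)
k=2:  x_2 = 11·11+30·2·2 = 241,  y_2 = 11·2+2·11 = 44
k=3:  x_3 = 11·241+30·2·44 = 5291,  y_3 = 11·44+2·241 = 966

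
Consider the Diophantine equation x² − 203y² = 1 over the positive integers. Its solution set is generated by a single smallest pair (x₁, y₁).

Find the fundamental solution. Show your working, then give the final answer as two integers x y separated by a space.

√203 → a₀=14, period (4,28); ℓ=2 even so k=1
i=0: a=14 ⇒ p=14, q=1
i=1: a=4 ⇒ p=57, q=4
fundamental: x₁=57, y₁=4  (since 3249 − 203·16 = 1)

57 4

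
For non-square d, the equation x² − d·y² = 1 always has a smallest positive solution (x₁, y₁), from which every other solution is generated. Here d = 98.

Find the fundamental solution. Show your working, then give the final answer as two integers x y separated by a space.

√98 = [9; 1,8,1,18, …], period ℓ=4 (even) → k=3
a_0=9:  p_0=9·1+0=9,  q_0=9·0+1=1
a_1=1:  p_1=1·9+1=10,  q_1=1·1+0=1
a_2=8:  p_2=8·10+9=89,  q_2=8·1+1=9
a_3=1:  p_3=1·89+10=99,  q_3=1·9+1=10
→ (99, 10).  Check: 99²=9801, 98·10²=9800, difference 1.

99 10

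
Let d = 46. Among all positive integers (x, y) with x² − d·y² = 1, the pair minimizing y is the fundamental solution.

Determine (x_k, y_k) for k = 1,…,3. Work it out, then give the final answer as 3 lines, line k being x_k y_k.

24335 3588
1184384449 174627960
57643991108495 8499142809612

[6; 1,3,1,1,2,6,2,1,1,3,1,12] for √46; ℓ=12 ⇒ convergent index 11
i=0: a=6 ⇒ p=6, q=1
i=1: a=1 ⇒ p=7, q=1
…
i=6: a=6 ⇒ p=997, q=147
…
i=10: a=3 ⇒ p=19038, q=2807
i=11: a=1 ⇒ p=24335, q=3588
(x₁, y₁) = (24335, 3588);  24335² − 46·3588² = 1 ✓
(24335+3588√46)^2 = 1184384449 + 174627960√46
(24335+3588√46)^3 = 57643991108495 + 8499142809612√46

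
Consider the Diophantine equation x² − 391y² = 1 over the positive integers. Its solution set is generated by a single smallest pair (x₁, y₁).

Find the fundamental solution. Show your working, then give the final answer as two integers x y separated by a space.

[19; 1,3,2,2,1,…,3,1,38] for √391; ℓ=16 ⇒ convergent index 15
k=0  a_k=19  p_k/q_k = 19/1
k=1  a_k=1  p_k/q_k = 20/1
k=2  a_k=3  p_k/q_k = 79/4
k=3  a_k=2  p_k/q_k = 178/9
k=4  a_k=2  p_k/q_k = 435/22
…
k=6  a_k=1  p_k/q_k = 1048/53
…
k=8  a_k=19  p_k/q_k = 52519/2656
…
k=11  a_k=1  p_k/q_k = 268013/13554
…
k=13  a_k=2  p_k/q_k = 1660597/83980
k=14  a_k=3  p_k/q_k = 5678083/287153
k=15  a_k=1  p_k/q_k = 7338680/371133
fundamental: x₁=7338680, y₁=371133  (since 53856224142400 − 391·137739703689 = 1)

7338680 371133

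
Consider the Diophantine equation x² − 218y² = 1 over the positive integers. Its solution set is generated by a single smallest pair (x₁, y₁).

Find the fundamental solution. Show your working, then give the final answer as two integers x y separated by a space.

126003 8534

[14; 1,3,3,1,28] for √218; ℓ=5 ⇒ convergent index 9
i=0: a=14 ⇒ p=14, q=1
…
i=3: a=3 ⇒ p=192, q=13
i=4: a=1 ⇒ p=251, q=17
i=5: a=28 ⇒ p=7220, q=489
i=6: a=1 ⇒ p=7471, q=506
…
i=8: a=3 ⇒ p=96370, q=6527
i=9: a=1 ⇒ p=126003, q=8534
fundamental: x₁=126003, y₁=8534  (since 15876756009 − 218·72829156 = 1)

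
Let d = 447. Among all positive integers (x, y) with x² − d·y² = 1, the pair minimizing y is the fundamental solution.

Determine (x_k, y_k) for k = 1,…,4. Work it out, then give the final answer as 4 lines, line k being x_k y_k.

148 7
43807 2072
12966724 613305
3838106497 181536208

[21; 7,42] for √447; ℓ=2 ⇒ convergent index 1
a_0=21:  p_0=21·1+0=21,  q_0=21·0+1=1
a_1=7:  p_1=7·21+1=148,  q_1=7·1+0=7
(x₁, y₁) = (148, 7);  148² − 447·7² = 1 ✓
n=2: (148,7)∘(148,7) = (148·148+447·7·7, 148·7+7·148) = (43807,2072)
n=3: (43807,2072)∘(148,7) = (148·43807+447·7·2072, 148·2072+7·43807) = (12966724,613305)
n=4: (12966724,613305)∘(148,7) = (148·12966724+447·7·613305, 148·613305+7·12966724) = (3838106497,181536208)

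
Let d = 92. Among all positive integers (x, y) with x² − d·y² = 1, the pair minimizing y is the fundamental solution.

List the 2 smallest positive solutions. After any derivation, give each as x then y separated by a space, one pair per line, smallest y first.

1151 120
2649601 276240

[9; 1,1,2,4,2,1,1,18] for √92; ℓ=8 ⇒ convergent index 7
a_0=9:  p_0=9·1+0=9,  q_0=9·0+1=1
…
a_2=1:  p_2=1·10+9=19,  q_2=1·1+1=2
…
a_4=4:  p_4=4·48+19=211,  q_4=4·5+2=22
…
a_6=1:  p_6=1·470+211=681,  q_6=1·49+22=71
a_7=1:  p_7=1·681+470=1151,  q_7=1·71+49=120
(x₁, y₁) = (1151, 120);  1151² − 92·120² = 1 ✓
n=2: (1151,120)∘(1151,120) = (1151·1151+92·120·120, 1151·120+120·1151) = (2649601,276240)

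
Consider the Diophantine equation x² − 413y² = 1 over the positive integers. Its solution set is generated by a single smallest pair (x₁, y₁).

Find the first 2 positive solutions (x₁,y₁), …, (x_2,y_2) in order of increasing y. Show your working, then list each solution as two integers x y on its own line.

113399 5580
25718666401 1265532840

d=413: √d = [20; 3,9,1,4,1,9,3,40] (ℓ=8, even), read p_7/q_7
step 0: (20, 1)  from 20·(1,0) + (0,1)
…
step 2: (569, 28)  from 9·(61,3) + (20,1)
step 3: (630, 31)  from 1·(569,28) + (61,3)
…
step 5: (3719, 183)  from 1·(3089,152) + (630,31)
step 6: (36560, 1799)  from 9·(3719,183) + (3089,152)
step 7: (113399, 5580)  from 3·(36560,1799) + (3719,183)
→ (113399, 5580).  Check: 113399²=12859333201, 413·5580²=12859333200, difference 1.
(x_2, y_2) = (113399·113399 + 413·5580·5580, 113399·5580 + 5580·113399) = (25718666401, 1265532840)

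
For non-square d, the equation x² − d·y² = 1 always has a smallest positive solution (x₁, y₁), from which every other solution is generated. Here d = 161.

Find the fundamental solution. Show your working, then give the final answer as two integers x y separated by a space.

11775 928

d=161: √d = [12; 1,2,4,1,2,1,4,2,1,24] (ℓ=10, even), read p_9/q_9
step 0: (12, 1)  from 12·(1,0) + (0,1)
…
step 5: (571, 45)  from 2·(203,16) + (165,13)
…
step 8: (8108, 639)  from 2·(3667,289) + (774,61)
step 9: (11775, 928)  from 1·(8108,639) + (3667,289)
fundamental: x₁=11775, y₁=928  (since 138650625 − 161·861184 = 1)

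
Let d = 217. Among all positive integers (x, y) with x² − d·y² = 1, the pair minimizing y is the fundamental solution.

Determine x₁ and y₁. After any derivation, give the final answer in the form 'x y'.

[14; 1,2,1,2,1,…,2,1,28] for √217; ℓ=16 ⇒ convergent index 15
i=0: a=14 ⇒ p=14, q=1
i=1: a=1 ⇒ p=15, q=1
i=2: a=2 ⇒ p=44, q=3
i=3: a=1 ⇒ p=59, q=4
i=4: a=2 ⇒ p=162, q=11
…
i=7: a=9 ⇒ p=3668, q=249
…
i=11: a=1 ⇒ p=293381, q=19916
i=12: a=2 ⇒ p=740980, q=50301
…
i=14: a=2 ⇒ p=2809702, q=190735
i=15: a=1 ⇒ p=3844063, q=260952
(x₁, y₁) = (3844063, 260952);  3844063² − 217·260952² = 1 ✓

3844063 260952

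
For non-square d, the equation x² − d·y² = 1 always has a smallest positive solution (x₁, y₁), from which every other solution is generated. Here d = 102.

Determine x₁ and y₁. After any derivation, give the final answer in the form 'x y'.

101 10

d=102: √d = [10; 10,20] (ℓ=2, even), read p_1/q_1
a_0=10:  p_0=10·1+0=10,  q_0=10·0+1=1
a_1=10:  p_1=10·10+1=101,  q_1=10·1+0=10
(x₁, y₁) = (101, 10);  101² − 102·10² = 1 ✓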